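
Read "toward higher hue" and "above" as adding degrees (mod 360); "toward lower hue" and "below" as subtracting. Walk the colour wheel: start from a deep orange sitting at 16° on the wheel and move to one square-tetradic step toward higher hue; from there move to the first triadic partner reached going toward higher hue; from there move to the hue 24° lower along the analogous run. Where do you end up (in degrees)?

square ↑ +90°: 16 + 90 = 106°
triadic ↑ +120°: 106 + 120 = 226°
analog 24° ↓ −24°: 226 − 24 = 202°

202°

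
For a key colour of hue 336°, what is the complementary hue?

336 + 180 = 516 → 516 − 360 = 156°

156°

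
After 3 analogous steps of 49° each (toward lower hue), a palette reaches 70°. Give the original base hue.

217°

3 steps of 49° (toward lower hue) give a net shift of −147°.
Start = end − shift: 70 + 147 = 217°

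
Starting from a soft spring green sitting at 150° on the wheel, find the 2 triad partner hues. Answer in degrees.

150 + 120 = 270°
150 + 240 = 390 → 390 − 360 = 30°

270° and 30°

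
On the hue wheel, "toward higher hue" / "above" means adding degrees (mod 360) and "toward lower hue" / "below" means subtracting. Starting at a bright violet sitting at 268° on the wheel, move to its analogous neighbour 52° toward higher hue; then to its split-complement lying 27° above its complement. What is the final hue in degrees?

+52° (analog 52° ↑): 268 + 52 = 320°
+207° (split-comp 27° ↑): 320 + 207 = 527 → 527 − 360 = 167°

167°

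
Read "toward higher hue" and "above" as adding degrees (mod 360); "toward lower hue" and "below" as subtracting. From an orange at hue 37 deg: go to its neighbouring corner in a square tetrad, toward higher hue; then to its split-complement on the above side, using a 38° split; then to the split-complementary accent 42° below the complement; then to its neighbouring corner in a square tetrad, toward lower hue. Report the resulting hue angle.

+90° (square ↑): 37 + 90 = 127°
+218° (split-comp 38° ↑): 127 + 218 = 345°
+138° (split-comp 42° ↓): 345 + 138 = 483 → 483 − 360 = 123°
−90° (square ↓): 123 − 90 = 33°

33°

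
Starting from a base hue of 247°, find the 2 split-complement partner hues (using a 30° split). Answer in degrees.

37° and 97°

Complement of 247°: 247 + 180 = 427 → 427 − 360 = 67°
67 − 30 = 37°
67 + 30 = 97°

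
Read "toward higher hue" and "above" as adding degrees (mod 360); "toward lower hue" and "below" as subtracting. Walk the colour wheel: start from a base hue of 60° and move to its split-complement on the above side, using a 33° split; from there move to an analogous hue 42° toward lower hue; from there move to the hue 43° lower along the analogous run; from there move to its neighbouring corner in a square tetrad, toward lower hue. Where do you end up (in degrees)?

98°

60 + 213 = 273°   (split-comp 33° ↑)
273 − 42 = 231°   (analog 42° ↓)
231 − 43 = 188°   (analog 43° ↓)
188 − 90 = 98°   (square ↓)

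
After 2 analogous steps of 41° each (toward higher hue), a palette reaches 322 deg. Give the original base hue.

2 steps of 41° (toward higher hue) give a net shift of +82°.
Start = end − shift: 322 − 82 = 240°

240°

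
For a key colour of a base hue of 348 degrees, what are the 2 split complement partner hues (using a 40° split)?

128° and 208°

Split-complementary hues sit 40° either side of the complement.
Complement of 348 degrees: 348 + 180 = 528 → 528 − 360 = 168°
168 − 40 = 128°
168 + 40 = 208°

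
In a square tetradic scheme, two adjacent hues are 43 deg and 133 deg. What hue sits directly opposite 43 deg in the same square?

223°

A square tetradic scheme places four hues 90° apart; opposite corners are 180° apart.
43 + 180 = 223°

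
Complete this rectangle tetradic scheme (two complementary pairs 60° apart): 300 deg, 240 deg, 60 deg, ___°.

A rectangular tetradic uses two complementary pairs 60° apart: offsets 0°, 60°, 180°, 240°.
Among {60°, 240°, 300°}, 240° and 60° are a 180° pair.
The remaining hue 300° needs its own complement: 300 + 180 = 480 → 480 − 360 = 120°

120°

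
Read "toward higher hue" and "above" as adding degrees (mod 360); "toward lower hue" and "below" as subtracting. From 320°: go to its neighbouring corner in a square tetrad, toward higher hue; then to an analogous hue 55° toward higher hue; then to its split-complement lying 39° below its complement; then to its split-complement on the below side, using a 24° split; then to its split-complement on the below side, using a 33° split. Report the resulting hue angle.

+90° (square ↑): 320 + 90 = 410 → 410 − 360 = 50°
+55° (analog 55° ↑): 50 + 55 = 105°
+141° (split-comp 39° ↓): 105 + 141 = 246°
+156° (split-comp 24° ↓): 246 + 156 = 402 → 402 − 360 = 42°
+147° (split-comp 33° ↓): 42 + 147 = 189°

189°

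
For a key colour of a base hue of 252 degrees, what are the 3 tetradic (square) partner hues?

A square tetradic scheme places four hues every 90°.
252 + 90 = 342°
252 + 180 = 432 → 432 − 360 = 72°
252 + 270 = 522 → 522 − 360 = 162°

342°, 72°, and 162°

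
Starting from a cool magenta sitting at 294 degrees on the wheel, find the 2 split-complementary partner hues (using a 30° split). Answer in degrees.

84° and 144°

Split-complementary hues sit 30° either side of the complement.
Complement of 294 degrees: 294 + 180 = 474 → 474 − 360 = 114°
114 − 30 = 84°
114 + 30 = 144°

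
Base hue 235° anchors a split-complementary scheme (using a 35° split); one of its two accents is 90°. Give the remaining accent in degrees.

Split-complementary hues sit 35° either side of the complement.
Complement of the base 235°: 235 + 180 = 415 → 415 − 360 = 55°
The given accent 90° is 35° one side of 55°; the other accent sits 35° the other side: 55 − 35 = 20°

20°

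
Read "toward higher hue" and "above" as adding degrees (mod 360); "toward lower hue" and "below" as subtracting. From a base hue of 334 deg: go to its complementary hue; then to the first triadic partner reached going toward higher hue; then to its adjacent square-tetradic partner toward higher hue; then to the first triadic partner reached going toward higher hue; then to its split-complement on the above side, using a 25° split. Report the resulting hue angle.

329°

complement +180°: 334 + 180 = 514 → 514 − 360 = 154°
triadic ↑ +120°: 154 + 120 = 274°
square ↑ +90°: 274 + 90 = 364 → 364 − 360 = 4°
triadic ↑ +120°: 4 + 120 = 124°
split-comp 25° ↑ +205°: 124 + 205 = 329°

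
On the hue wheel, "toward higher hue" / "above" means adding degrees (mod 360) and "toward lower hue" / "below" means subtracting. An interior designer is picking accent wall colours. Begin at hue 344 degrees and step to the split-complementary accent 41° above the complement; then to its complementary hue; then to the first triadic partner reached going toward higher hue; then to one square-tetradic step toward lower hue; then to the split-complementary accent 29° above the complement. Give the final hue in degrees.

264°

+221° (split-comp 41° ↑): 344 + 221 = 565 → 565 − 360 = 205°
+180° (complement): 205 + 180 = 385 → 385 − 360 = 25°
+120° (triadic ↑): 25 + 120 = 145°
−90° (square ↓): 145 − 90 = 55°
+209° (split-comp 29° ↑): 55 + 209 = 264°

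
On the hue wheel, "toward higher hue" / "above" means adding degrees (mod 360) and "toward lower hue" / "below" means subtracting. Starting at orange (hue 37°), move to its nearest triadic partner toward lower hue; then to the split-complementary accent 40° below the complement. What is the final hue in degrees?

57°

37 − 120 = -83 → -83 + 360 = 277°   (triadic ↓)
277 + 140 = 417 → 417 − 360 = 57°   (split-comp 40° ↓)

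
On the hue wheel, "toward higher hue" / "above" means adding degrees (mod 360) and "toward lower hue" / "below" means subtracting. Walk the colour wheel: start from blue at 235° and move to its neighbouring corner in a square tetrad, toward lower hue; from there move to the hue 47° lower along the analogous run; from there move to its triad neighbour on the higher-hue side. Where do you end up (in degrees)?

218°

235 − 90 = 145°   (square ↓)
145 − 47 = 98°   (analog 47° ↓)
98 + 120 = 218°   (triadic ↑)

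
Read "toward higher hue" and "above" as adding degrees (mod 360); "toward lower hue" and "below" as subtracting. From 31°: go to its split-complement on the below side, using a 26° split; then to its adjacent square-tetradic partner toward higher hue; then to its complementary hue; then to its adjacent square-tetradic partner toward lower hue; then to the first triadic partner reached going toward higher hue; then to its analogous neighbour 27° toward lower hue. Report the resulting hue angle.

31 + 154 = 185°   (split-comp 26° ↓)
185 + 90 = 275°   (square ↑)
275 + 180 = 455 → 455 − 360 = 95°   (complement)
95 − 90 = 5°   (square ↓)
5 + 120 = 125°   (triadic ↑)
125 − 27 = 98°   (analog 27° ↓)

98°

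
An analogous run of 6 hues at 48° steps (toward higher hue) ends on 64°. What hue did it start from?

5 steps of 48° (toward higher hue) give a net shift of +240°.
Start = end − shift: 64 − 240 = -176 → -176 + 360 = 184°

184°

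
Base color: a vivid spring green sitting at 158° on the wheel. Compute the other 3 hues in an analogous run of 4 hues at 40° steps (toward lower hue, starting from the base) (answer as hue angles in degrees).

Analogous hues sit every 40° along the wheel.
158 − 40 = 118°
158 − 80 = 78°
158 − 120 = 38°

118°, 78°, 38°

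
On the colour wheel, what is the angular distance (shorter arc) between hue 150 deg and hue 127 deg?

23°

|150 − 127| = 23.
23 ≤ 180, so the shorter arc is 23°.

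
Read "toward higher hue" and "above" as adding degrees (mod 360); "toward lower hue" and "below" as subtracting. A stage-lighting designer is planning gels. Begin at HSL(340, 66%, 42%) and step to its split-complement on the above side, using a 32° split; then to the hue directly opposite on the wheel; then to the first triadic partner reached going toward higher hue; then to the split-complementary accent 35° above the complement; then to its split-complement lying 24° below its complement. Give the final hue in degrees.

split-comp 32° ↑ +212°: 340 + 212 = 552 → 552 − 360 = 192°
complement +180°: 192 + 180 = 372 → 372 − 360 = 12°
triadic ↑ +120°: 12 + 120 = 132°
split-comp 35° ↑ +215°: 132 + 215 = 347°
split-comp 24° ↓ +156°: 347 + 156 = 503 → 503 − 360 = 143°

143°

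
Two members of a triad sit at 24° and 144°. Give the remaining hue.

264°

A triad spaces three hues 120° apart.
The full set is {24°, 144°, 264°}.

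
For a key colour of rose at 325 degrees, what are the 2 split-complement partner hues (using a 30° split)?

115° and 175°

Split-complementary hues sit 30° either side of the complement.
Complement of 325 degrees: 325 + 180 = 505 → 505 − 360 = 145°
145 − 30 = 115°
145 + 30 = 175°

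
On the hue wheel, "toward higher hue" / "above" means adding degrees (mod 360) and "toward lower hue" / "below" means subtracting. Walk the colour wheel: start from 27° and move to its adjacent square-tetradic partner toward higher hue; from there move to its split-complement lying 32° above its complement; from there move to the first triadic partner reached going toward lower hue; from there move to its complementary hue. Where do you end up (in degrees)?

29°

27 + 90 = 117°   (square ↑)
117 + 212 = 329°   (split-comp 32° ↑)
329 − 120 = 209°   (triadic ↓)
209 + 180 = 389 → 389 − 360 = 29°   (complement)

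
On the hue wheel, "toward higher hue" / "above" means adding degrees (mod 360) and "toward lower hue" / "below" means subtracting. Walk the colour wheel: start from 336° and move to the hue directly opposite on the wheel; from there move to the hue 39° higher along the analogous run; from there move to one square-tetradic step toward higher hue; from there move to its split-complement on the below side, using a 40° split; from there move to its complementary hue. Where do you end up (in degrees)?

245°

complement +180°: 336 + 180 = 516 → 516 − 360 = 156°
analog 39° ↑ +39°: 156 + 39 = 195°
square ↑ +90°: 195 + 90 = 285°
split-comp 40° ↓ +140°: 285 + 140 = 425 → 425 − 360 = 65°
complement +180°: 65 + 180 = 245°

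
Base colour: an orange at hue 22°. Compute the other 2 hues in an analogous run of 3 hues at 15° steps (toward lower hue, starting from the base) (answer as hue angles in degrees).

7° and 352°

Analogous hues sit every 15° along the wheel.
22 − 15 = 7°
22 − 30 = -8 → -8 + 360 = 352°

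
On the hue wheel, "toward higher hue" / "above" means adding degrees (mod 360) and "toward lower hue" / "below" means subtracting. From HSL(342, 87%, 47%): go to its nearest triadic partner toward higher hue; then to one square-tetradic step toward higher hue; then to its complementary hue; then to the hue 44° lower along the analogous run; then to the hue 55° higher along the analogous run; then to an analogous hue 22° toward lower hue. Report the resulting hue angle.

+120° (triadic ↑): 342 + 120 = 462 → 462 − 360 = 102°
+90° (square ↑): 102 + 90 = 192°
+180° (complement): 192 + 180 = 372 → 372 − 360 = 12°
−44° (analog 44° ↓): 12 − 44 = -32 → -32 + 360 = 328°
+55° (analog 55° ↑): 328 + 55 = 383 → 383 − 360 = 23°
−22° (analog 22° ↓): 23 − 22 = 1°

1°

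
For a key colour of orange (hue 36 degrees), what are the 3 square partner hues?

A square tetradic scheme places four hues every 90°.
36 + 90 = 126°
36 + 180 = 216°
36 + 270 = 306°

126°, 216° and 306°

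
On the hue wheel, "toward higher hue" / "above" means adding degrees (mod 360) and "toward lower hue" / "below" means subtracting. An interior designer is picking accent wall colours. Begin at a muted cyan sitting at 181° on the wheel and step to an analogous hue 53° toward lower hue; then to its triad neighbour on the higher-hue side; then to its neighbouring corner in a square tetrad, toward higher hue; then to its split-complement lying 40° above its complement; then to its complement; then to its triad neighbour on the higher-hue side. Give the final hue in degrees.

−53° (analog 53° ↓): 181 − 53 = 128°
+120° (triadic ↑): 128 + 120 = 248°
+90° (square ↑): 248 + 90 = 338°
+220° (split-comp 40° ↑): 338 + 220 = 558 → 558 − 360 = 198°
+180° (complement): 198 + 180 = 378 → 378 − 360 = 18°
+120° (triadic ↑): 18 + 120 = 138°

138°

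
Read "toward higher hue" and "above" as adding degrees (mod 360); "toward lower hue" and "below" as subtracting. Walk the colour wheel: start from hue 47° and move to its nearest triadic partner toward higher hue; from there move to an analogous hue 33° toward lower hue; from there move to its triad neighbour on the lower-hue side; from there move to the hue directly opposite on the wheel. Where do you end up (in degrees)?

+120° (triadic ↑): 47 + 120 = 167°
−33° (analog 33° ↓): 167 − 33 = 134°
−120° (triadic ↓): 134 − 120 = 14°
+180° (complement): 14 + 180 = 194°

194°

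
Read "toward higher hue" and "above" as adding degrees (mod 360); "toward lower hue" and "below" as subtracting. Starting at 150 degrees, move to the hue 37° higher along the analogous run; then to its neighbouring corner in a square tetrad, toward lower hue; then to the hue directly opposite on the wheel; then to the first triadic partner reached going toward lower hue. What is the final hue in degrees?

150 + 37 = 187°   (analog 37° ↑)
187 − 90 = 97°   (square ↓)
97 + 180 = 277°   (complement)
277 − 120 = 157°   (triadic ↓)

157°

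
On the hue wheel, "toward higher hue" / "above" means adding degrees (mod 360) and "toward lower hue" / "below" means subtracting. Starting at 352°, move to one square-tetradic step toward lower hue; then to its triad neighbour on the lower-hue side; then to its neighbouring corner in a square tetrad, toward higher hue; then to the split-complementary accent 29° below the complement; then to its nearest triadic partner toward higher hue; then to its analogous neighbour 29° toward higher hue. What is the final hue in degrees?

−90° (square ↓): 352 − 90 = 262°
−120° (triadic ↓): 262 − 120 = 142°
+90° (square ↑): 142 + 90 = 232°
+151° (split-comp 29° ↓): 232 + 151 = 383 → 383 − 360 = 23°
+120° (triadic ↑): 23 + 120 = 143°
+29° (analog 29° ↑): 143 + 29 = 172°

172°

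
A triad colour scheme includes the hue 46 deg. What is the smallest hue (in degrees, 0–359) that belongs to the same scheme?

A triad places three hues 120° apart.
The full set through 46° is {46°, 166°, 286°}.

46°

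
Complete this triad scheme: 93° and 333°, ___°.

213°

A triad places three hues 120° apart.
The full set through 93° is {93°, 213°, 333°}.
Given {93°, 333°}, the missing hue is 213°.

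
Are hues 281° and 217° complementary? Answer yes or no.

Angular distance: |281 − 217| = 64 = 64°.
Complementary requires 180°.

no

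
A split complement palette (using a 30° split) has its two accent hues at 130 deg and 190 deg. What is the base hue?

340°

The accents sit 30° either side of the complement, so the complement is their short-arc midpoint on the wheel.
Short-arc midpoint of 130° and 190°: 160°.
Base is 180° from the complement: 160 − 180 = -20 → -20 + 360 = 340°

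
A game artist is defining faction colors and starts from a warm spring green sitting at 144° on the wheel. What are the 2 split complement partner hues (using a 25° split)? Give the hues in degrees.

Split-complementary hues sit 25° either side of the complement.
Complement of 144°: 144 + 180 = 324°
324 − 25 = 299°
324 + 25 = 349°

299° and 349°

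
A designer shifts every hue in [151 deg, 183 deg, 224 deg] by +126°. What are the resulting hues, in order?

277°, 309°, 350°

151 + 126 = 277°
183 + 126 = 309°
224 + 126 = 350°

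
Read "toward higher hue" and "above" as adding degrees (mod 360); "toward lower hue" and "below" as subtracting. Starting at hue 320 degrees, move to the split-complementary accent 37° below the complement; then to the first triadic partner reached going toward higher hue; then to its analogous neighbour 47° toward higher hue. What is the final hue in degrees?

270°

+143° (split-comp 37° ↓): 320 + 143 = 463 → 463 − 360 = 103°
+120° (triadic ↑): 103 + 120 = 223°
+47° (analog 47° ↑): 223 + 47 = 270°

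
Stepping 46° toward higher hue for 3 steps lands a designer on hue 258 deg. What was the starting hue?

3 steps of 46° (toward higher hue) give a net shift of +138°.
Start = end − shift: 258 − 138 = 120°

120°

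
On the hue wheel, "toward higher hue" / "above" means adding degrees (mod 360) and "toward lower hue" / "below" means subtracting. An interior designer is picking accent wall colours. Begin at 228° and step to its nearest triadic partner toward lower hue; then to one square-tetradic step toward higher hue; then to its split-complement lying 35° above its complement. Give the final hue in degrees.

triadic ↓ −120°: 228 − 120 = 108°
square ↑ +90°: 108 + 90 = 198°
split-comp 35° ↑ +215°: 198 + 215 = 413 → 413 − 360 = 53°

53°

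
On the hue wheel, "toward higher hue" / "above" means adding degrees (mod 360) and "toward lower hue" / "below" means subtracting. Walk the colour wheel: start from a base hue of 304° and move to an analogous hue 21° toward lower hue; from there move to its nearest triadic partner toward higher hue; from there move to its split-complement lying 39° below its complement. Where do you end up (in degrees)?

184°

304 − 21 = 283°   (analog 21° ↓)
283 + 120 = 403 → 403 − 360 = 43°   (triadic ↑)
43 + 141 = 184°   (split-comp 39° ↓)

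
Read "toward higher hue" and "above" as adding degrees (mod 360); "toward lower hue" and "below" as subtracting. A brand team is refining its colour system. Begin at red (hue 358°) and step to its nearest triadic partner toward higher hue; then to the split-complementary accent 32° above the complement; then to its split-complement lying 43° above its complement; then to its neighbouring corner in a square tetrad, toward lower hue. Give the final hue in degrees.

+120° (triadic ↑): 358 + 120 = 478 → 478 − 360 = 118°
+212° (split-comp 32° ↑): 118 + 212 = 330°
+223° (split-comp 43° ↑): 330 + 223 = 553 → 553 − 360 = 193°
−90° (square ↓): 193 − 90 = 103°

103°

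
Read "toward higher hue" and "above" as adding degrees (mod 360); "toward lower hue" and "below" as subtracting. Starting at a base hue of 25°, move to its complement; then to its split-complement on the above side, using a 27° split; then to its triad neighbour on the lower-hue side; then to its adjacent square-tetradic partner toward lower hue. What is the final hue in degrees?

+180° (complement): 25 + 180 = 205°
+207° (split-comp 27° ↑): 205 + 207 = 412 → 412 − 360 = 52°
−120° (triadic ↓): 52 − 120 = -68 → -68 + 360 = 292°
−90° (square ↓): 292 − 90 = 202°

202°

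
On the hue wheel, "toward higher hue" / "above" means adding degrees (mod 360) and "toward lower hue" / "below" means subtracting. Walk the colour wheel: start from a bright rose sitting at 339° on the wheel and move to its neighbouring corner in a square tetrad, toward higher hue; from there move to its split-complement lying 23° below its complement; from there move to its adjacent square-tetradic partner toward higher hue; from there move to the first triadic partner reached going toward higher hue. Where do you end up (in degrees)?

square ↑ +90°: 339 + 90 = 429 → 429 − 360 = 69°
split-comp 23° ↓ +157°: 69 + 157 = 226°
square ↑ +90°: 226 + 90 = 316°
triadic ↑ +120°: 316 + 120 = 436 → 436 − 360 = 76°

76°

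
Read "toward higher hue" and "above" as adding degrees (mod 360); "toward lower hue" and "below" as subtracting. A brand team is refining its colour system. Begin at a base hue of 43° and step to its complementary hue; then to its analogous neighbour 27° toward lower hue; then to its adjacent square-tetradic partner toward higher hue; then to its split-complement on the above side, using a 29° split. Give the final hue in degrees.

43 + 180 = 223°   (complement)
223 − 27 = 196°   (analog 27° ↓)
196 + 90 = 286°   (square ↑)
286 + 209 = 495 → 495 − 360 = 135°   (split-comp 29° ↑)

135°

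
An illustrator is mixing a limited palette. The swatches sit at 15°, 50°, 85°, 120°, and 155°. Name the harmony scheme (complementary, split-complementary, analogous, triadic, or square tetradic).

analogous

Sort the hues: 15°, 50°, 85°, 120°, 155°.
Successive gaps around the wheel: 35°, 35°, 35°, 35°, 220°.
A run of hues at equal small steps (35°) with one large closing gap is an analogous group.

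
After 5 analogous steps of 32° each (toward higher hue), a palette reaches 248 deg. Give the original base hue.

88°

5 steps of 32° (toward higher hue) give a net shift of +160°.
Start = end − shift: 248 − 160 = 88°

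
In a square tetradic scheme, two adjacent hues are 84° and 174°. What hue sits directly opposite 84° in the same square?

A square tetradic scheme places four hues 90° apart; opposite corners are 180° apart.
84 + 180 = 264°

264°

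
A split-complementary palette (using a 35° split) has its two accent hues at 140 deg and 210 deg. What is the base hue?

355°

The accents sit 35° either side of the complement, so the complement is their short-arc midpoint on the wheel.
Short-arc midpoint of 140° and 210°: 175°.
Base is 180° from the complement: 175 − 180 = -5 → -5 + 360 = 355°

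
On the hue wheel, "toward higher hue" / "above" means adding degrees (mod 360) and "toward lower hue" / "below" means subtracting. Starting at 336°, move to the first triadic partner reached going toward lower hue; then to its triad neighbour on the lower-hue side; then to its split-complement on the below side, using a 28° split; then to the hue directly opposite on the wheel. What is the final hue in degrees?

68°

−120° (triadic ↓): 336 − 120 = 216°
−120° (triadic ↓): 216 − 120 = 96°
+152° (split-comp 28° ↓): 96 + 152 = 248°
+180° (complement): 248 + 180 = 428 → 428 − 360 = 68°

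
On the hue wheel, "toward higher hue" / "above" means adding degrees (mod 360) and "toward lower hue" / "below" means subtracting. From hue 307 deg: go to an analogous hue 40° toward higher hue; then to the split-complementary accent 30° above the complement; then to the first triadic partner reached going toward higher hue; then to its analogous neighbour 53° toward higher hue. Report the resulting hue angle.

10°

+40° (analog 40° ↑): 307 + 40 = 347°
+210° (split-comp 30° ↑): 347 + 210 = 557 → 557 − 360 = 197°
+120° (triadic ↑): 197 + 120 = 317°
+53° (analog 53° ↑): 317 + 53 = 370 → 370 − 360 = 10°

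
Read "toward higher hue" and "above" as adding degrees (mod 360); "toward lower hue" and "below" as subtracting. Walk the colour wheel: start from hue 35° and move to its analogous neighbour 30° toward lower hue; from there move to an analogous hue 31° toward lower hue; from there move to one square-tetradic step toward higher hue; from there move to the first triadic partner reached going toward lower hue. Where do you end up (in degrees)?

304°

analog 30° ↓ −30°: 35 − 30 = 5°
analog 31° ↓ −31°: 5 − 31 = -26 → -26 + 360 = 334°
square ↑ +90°: 334 + 90 = 424 → 424 − 360 = 64°
triadic ↓ −120°: 64 − 120 = -56 → -56 + 360 = 304°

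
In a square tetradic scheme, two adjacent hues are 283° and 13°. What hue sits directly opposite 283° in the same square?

103°

A square tetradic scheme places four hues 90° apart; opposite corners are 180° apart.
283 + 180 = 463 → 463 − 360 = 103°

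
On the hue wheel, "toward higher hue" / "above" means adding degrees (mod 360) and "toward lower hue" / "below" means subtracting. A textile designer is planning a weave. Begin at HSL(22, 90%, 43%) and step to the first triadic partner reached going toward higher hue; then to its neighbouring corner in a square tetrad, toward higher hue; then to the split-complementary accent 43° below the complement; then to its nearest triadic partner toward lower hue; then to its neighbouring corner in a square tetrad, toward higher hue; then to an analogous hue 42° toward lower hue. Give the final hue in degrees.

triadic ↑ +120°: 22 + 120 = 142°
square ↑ +90°: 142 + 90 = 232°
split-comp 43° ↓ +137°: 232 + 137 = 369 → 369 − 360 = 9°
triadic ↓ −120°: 9 − 120 = -111 → -111 + 360 = 249°
square ↑ +90°: 249 + 90 = 339°
analog 42° ↓ −42°: 339 − 42 = 297°

297°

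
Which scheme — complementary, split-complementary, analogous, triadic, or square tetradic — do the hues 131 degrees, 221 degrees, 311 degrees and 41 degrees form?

square tetradic

Sort the hues: 41°, 131°, 221°, 311°.
Successive gaps around the wheel: 90°, 90°, 90°, 90°.
Four hues every 90° form a square tetradic scheme.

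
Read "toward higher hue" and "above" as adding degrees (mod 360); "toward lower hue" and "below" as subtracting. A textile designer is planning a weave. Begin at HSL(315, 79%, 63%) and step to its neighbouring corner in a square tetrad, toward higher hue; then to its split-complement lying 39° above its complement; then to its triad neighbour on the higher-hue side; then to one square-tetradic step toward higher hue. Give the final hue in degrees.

114°

315 + 90 = 405 → 405 − 360 = 45°   (square ↑)
45 + 219 = 264°   (split-comp 39° ↑)
264 + 120 = 384 → 384 − 360 = 24°   (triadic ↑)
24 + 90 = 114°   (square ↑)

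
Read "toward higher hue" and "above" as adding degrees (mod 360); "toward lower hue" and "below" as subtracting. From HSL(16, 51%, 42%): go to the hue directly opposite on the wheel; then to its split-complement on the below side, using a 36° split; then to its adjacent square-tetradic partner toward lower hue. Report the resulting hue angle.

+180° (complement): 16 + 180 = 196°
+144° (split-comp 36° ↓): 196 + 144 = 340°
−90° (square ↓): 340 − 90 = 250°

250°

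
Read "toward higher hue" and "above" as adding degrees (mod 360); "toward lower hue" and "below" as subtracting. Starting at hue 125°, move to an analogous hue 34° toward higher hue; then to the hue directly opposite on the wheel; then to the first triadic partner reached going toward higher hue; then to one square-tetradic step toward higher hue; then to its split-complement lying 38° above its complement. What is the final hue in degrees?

125 + 34 = 159°   (analog 34° ↑)
159 + 180 = 339°   (complement)
339 + 120 = 459 → 459 − 360 = 99°   (triadic ↑)
99 + 90 = 189°   (square ↑)
189 + 218 = 407 → 407 − 360 = 47°   (split-comp 38° ↑)

47°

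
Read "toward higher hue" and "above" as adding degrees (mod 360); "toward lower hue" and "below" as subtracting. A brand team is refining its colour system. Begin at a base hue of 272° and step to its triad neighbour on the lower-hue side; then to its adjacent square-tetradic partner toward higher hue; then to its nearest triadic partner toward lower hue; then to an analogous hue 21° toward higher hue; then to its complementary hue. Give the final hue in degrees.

323°

272 − 120 = 152°   (triadic ↓)
152 + 90 = 242°   (square ↑)
242 − 120 = 122°   (triadic ↓)
122 + 21 = 143°   (analog 21° ↑)
143 + 180 = 323°   (complement)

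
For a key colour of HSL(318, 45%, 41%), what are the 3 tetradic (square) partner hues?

318 + 90 = 408 → 408 − 360 = 48°
318 + 180 = 498 → 498 − 360 = 138°
318 + 270 = 588 → 588 − 360 = 228°

48°, 138°, and 228°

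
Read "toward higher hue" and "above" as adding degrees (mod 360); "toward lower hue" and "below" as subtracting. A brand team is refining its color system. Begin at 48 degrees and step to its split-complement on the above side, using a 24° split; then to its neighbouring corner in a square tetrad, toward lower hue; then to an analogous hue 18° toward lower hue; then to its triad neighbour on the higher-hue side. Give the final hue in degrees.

48 + 204 = 252°   (split-comp 24° ↑)
252 − 90 = 162°   (square ↓)
162 − 18 = 144°   (analog 18° ↓)
144 + 120 = 264°   (triadic ↑)

264°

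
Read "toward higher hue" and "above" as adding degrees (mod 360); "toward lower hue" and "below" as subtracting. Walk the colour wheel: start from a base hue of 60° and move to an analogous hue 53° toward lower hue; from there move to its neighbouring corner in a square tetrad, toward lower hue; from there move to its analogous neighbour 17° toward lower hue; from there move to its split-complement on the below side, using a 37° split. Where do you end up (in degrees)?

−53° (analog 53° ↓): 60 − 53 = 7°
−90° (square ↓): 7 − 90 = -83 → -83 + 360 = 277°
−17° (analog 17° ↓): 277 − 17 = 260°
+143° (split-comp 37° ↓): 260 + 143 = 403 → 403 − 360 = 43°

43°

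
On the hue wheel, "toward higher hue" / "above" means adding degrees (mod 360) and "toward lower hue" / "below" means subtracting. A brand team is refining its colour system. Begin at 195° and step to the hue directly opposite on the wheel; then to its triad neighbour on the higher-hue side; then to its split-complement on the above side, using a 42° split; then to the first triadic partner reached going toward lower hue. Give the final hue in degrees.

237°

+180° (complement): 195 + 180 = 375 → 375 − 360 = 15°
+120° (triadic ↑): 15 + 120 = 135°
+222° (split-comp 42° ↑): 135 + 222 = 357°
−120° (triadic ↓): 357 − 120 = 237°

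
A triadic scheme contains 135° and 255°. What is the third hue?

A triad spaces three hues 120° apart.
The full set is {15°, 135°, 255°}.

15°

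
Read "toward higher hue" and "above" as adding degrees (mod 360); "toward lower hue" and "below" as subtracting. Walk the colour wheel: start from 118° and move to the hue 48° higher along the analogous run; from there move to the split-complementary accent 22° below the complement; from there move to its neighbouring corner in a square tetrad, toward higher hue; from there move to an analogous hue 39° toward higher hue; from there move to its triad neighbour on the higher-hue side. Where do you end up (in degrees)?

213°

+48° (analog 48° ↑): 118 + 48 = 166°
+158° (split-comp 22° ↓): 166 + 158 = 324°
+90° (square ↑): 324 + 90 = 414 → 414 − 360 = 54°
+39° (analog 39° ↑): 54 + 39 = 93°
+120° (triadic ↑): 93 + 120 = 213°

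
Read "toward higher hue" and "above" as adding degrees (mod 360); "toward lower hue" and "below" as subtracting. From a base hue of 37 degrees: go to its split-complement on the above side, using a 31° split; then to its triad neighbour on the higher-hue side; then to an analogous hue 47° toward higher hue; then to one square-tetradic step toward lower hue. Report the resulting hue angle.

split-comp 31° ↑ +211°: 37 + 211 = 248°
triadic ↑ +120°: 248 + 120 = 368 → 368 − 360 = 8°
analog 47° ↑ +47°: 8 + 47 = 55°
square ↓ −90°: 55 − 90 = -35 → -35 + 360 = 325°

325°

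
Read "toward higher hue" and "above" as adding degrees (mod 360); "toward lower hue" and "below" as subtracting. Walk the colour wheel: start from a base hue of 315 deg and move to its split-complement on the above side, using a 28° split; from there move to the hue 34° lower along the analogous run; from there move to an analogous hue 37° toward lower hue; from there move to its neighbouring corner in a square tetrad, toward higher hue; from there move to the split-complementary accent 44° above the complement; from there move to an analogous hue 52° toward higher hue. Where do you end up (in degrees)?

98°

+208° (split-comp 28° ↑): 315 + 208 = 523 → 523 − 360 = 163°
−34° (analog 34° ↓): 163 − 34 = 129°
−37° (analog 37° ↓): 129 − 37 = 92°
+90° (square ↑): 92 + 90 = 182°
+224° (split-comp 44° ↑): 182 + 224 = 406 → 406 − 360 = 46°
+52° (analog 52° ↑): 46 + 52 = 98°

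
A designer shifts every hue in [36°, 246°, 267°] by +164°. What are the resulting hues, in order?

200°, 50°, 71°

36 + 164 = 200°
246 + 164 = 410 → 410 − 360 = 50°
267 + 164 = 431 → 431 − 360 = 71°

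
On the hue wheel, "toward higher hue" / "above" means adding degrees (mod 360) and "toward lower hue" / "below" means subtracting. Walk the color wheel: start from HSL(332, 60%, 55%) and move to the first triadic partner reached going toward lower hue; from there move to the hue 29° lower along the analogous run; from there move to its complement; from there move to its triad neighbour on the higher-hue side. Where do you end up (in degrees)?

332 − 120 = 212°   (triadic ↓)
212 − 29 = 183°   (analog 29° ↓)
183 + 180 = 363 → 363 − 360 = 3°   (complement)
3 + 120 = 123°   (triadic ↑)

123°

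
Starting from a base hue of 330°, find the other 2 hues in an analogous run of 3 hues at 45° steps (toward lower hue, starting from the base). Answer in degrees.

Analogous hues sit every 45° along the wheel.
330 − 45 = 285°
330 − 90 = 240°

285° and 240°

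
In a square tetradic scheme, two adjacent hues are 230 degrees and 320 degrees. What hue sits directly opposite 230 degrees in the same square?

50°

A square tetradic scheme places four hues 90° apart; opposite corners are 180° apart.
230 + 180 = 410 → 410 − 360 = 50°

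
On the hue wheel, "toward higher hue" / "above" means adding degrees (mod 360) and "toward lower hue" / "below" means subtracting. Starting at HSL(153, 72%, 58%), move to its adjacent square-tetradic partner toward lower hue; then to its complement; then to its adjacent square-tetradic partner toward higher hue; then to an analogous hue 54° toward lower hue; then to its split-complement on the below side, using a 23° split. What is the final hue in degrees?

square ↓ −90°: 153 − 90 = 63°
complement +180°: 63 + 180 = 243°
square ↑ +90°: 243 + 90 = 333°
analog 54° ↓ −54°: 333 − 54 = 279°
split-comp 23° ↓ +157°: 279 + 157 = 436 → 436 − 360 = 76°

76°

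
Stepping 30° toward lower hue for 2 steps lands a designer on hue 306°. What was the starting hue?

6°

2 steps of 30° (toward lower hue) give a net shift of −60°.
Start = end − shift: 306 + 60 = 366 → 366 − 360 = 6°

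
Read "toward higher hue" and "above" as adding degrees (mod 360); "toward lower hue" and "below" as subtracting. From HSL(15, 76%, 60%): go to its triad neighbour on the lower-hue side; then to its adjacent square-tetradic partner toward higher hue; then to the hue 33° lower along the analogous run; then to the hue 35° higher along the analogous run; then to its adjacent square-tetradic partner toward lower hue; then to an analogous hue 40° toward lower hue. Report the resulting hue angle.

217°

15 − 120 = -105 → -105 + 360 = 255°   (triadic ↓)
255 + 90 = 345°   (square ↑)
345 − 33 = 312°   (analog 33° ↓)
312 + 35 = 347°   (analog 35° ↑)
347 − 90 = 257°   (square ↓)
257 − 40 = 217°   (analog 40° ↓)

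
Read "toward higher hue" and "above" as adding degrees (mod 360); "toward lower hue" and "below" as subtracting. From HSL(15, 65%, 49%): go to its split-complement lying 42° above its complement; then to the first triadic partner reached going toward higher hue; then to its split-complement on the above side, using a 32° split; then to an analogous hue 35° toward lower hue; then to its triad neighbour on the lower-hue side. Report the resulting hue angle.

54°

split-comp 42° ↑ +222°: 15 + 222 = 237°
triadic ↑ +120°: 237 + 120 = 357°
split-comp 32° ↑ +212°: 357 + 212 = 569 → 569 − 360 = 209°
analog 35° ↓ −35°: 209 − 35 = 174°
triadic ↓ −120°: 174 − 120 = 54°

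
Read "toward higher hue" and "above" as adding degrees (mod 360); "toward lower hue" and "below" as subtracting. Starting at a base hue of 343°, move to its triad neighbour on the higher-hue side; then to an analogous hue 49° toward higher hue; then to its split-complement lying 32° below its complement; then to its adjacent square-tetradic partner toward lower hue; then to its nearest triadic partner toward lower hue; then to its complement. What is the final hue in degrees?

270°

triadic ↑ +120°: 343 + 120 = 463 → 463 − 360 = 103°
analog 49° ↑ +49°: 103 + 49 = 152°
split-comp 32° ↓ +148°: 152 + 148 = 300°
square ↓ −90°: 300 − 90 = 210°
triadic ↓ −120°: 210 − 120 = 90°
complement +180°: 90 + 180 = 270°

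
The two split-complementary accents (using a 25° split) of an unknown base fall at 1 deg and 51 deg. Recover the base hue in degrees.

The accents sit 25° either side of the complement, so the complement is their short-arc midpoint on the wheel.
Short-arc midpoint of 1° and 51°: 26°.
Base is 180° from the complement: 26 − 180 = -154 → -154 + 360 = 206°

206°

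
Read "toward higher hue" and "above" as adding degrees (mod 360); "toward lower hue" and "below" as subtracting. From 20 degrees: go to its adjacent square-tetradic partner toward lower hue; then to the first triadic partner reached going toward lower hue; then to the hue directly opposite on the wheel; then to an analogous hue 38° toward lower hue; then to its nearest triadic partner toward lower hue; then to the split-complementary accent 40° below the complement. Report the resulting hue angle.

332°

−90° (square ↓): 20 − 90 = -70 → -70 + 360 = 290°
−120° (triadic ↓): 290 − 120 = 170°
+180° (complement): 170 + 180 = 350°
−38° (analog 38° ↓): 350 − 38 = 312°
−120° (triadic ↓): 312 − 120 = 192°
+140° (split-comp 40° ↓): 192 + 140 = 332°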